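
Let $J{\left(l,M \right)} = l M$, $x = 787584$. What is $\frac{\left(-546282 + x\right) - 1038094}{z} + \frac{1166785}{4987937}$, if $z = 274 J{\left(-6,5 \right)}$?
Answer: $\frac{7269962173}{74819055} \approx 97.167$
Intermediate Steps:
$J{\left(l,M \right)} = M l$
$z = -8220$ ($z = 274 \cdot 5 \left(-6\right) = 274 \left(-30\right) = -8220$)
$\frac{\left(-546282 + x\right) - 1038094}{z} + \frac{1166785}{4987937} = \frac{\left(-546282 + 787584\right) - 1038094}{-8220} + \frac{1166785}{4987937} = \left(241302 - 1038094\right) \left(- \frac{1}{8220}\right) + 1166785 \cdot \frac{1}{4987937} = \left(-796792\right) \left(- \frac{1}{8220}\right) + \frac{1166785}{4987937} = \frac{1454}{15} + \frac{1166785}{4987937} = \frac{7269962173}{74819055}$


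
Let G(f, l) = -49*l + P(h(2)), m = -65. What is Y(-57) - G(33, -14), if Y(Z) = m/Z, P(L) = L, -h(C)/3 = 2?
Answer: -38695/57 ≈ -678.86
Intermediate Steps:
h(C) = -6 (h(C) = -3*2 = -6)
G(f, l) = -6 - 49*l (G(f, l) = -49*l - 6 = -6 - 49*l)
Y(Z) = -65/Z
Y(-57) - G(33, -14) = -65/(-57) - (-6 - 49*(-14)) = -65*(-1/57) - (-6 + 686) = 65/57 - 1*680 = 65/57 - 680 = -38695/57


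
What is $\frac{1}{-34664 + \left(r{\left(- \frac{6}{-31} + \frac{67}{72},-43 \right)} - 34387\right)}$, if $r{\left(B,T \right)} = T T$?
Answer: $- \frac{1}{67202} \approx -1.4881 \cdot 10^{-5}$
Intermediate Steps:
$r{\left(B,T \right)} = T^{2}$
$\frac{1}{-34664 + \left(r{\left(- \frac{6}{-31} + \frac{67}{72},-43 \right)} - 34387\right)} = \frac{1}{-34664 - \left(34387 - \left(-43\right)^{2}\right)} = \frac{1}{-34664 + \left(1849 - 34387\right)} = \frac{1}{-34664 - 32538} = \frac{1}{-67202} = - \frac{1}{67202}$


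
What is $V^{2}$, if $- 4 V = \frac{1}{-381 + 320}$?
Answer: $\frac{1}{59536} \approx 1.6797 \cdot 10^{-5}$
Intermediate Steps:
$V = \frac{1}{244}$ ($V = - \frac{1}{4 \left(-381 + 320\right)} = - \frac{1}{4 \left(-61\right)} = \left(- \frac{1}{4}\right) \left(- \frac{1}{61}\right) = \frac{1}{244} \approx 0.0040984$)
$V^{2} = \left(\frac{1}{244}\right)^{2} = \frac{1}{59536}$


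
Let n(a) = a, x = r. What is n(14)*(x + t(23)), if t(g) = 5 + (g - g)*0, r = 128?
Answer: 1862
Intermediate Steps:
x = 128
t(g) = 5 (t(g) = 5 + 0*0 = 5 + 0 = 5)
n(14)*(x + t(23)) = 14*(128 + 5) = 14*133 = 1862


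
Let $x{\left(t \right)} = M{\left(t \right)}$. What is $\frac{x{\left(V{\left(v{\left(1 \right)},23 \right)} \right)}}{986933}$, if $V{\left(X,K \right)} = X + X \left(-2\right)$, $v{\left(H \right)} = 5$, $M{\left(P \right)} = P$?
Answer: $- \frac{5}{986933} \approx -5.0662 \cdot 10^{-6}$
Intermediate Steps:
$V{\left(X,K \right)} = - X$ ($V{\left(X,K \right)} = X - 2 X = - X$)
$x{\left(t \right)} = t$
$\frac{x{\left(V{\left(v{\left(1 \right)},23 \right)} \right)}}{986933} = \frac{\left(-1\right) 5}{986933} = \left(-5\right) \frac{1}{986933} = - \frac{5}{986933}$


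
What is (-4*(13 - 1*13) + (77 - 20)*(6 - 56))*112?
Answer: -319200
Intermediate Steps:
(-4*(13 - 1*13) + (77 - 20)*(6 - 56))*112 = (-4*(13 - 13) + 57*(-50))*112 = (-4*0 - 2850)*112 = (0 - 2850)*112 = -2850*112 = -319200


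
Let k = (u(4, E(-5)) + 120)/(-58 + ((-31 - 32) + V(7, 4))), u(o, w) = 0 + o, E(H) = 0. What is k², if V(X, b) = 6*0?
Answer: 15376/14641 ≈ 1.0502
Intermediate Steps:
V(X, b) = 0
u(o, w) = o
k = -124/121 (k = (4 + 120)/(-58 + ((-31 - 32) + 0)) = 124/(-58 + (-63 + 0)) = 124/(-58 - 63) = 124/(-121) = 124*(-1/121) = -124/121 ≈ -1.0248)
k² = (-124/121)² = 15376/14641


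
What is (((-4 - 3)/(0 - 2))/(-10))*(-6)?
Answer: 21/10 ≈ 2.1000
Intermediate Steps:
(((-4 - 3)/(0 - 2))/(-10))*(-6) = (-7/(-2)*(-⅒))*(-6) = (-7*(-½)*(-⅒))*(-6) = ((7/2)*(-⅒))*(-6) = -7/20*(-6) = 21/10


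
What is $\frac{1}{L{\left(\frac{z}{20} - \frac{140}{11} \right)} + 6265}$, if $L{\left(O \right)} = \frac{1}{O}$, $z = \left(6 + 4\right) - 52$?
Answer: $\frac{1631}{10218105} \approx 0.00015962$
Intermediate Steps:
$z = -42$ ($z = 10 - 52 = -42$)
$\frac{1}{L{\left(\frac{z}{20} - \frac{140}{11} \right)} + 6265} = \frac{1}{\frac{1}{- \frac{42}{20} - \frac{140}{11}} + 6265} = \frac{1}{\frac{1}{\left(-42\right) \frac{1}{20} - \frac{140}{11}} + 6265} = \frac{1}{\frac{1}{- \frac{21}{10} - \frac{140}{11}} + 6265} = \frac{1}{\frac{1}{- \frac{1631}{110}} + 6265} = \frac{1}{- \frac{110}{1631} + 6265} = \frac{1}{\frac{10218105}{1631}} = \frac{1631}{10218105}$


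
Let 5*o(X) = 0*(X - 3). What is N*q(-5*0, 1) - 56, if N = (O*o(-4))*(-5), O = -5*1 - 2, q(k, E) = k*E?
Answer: -56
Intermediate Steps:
q(k, E) = E*k
O = -7 (O = -5 - 2 = -7)
o(X) = 0 (o(X) = (0*(X - 3))/5 = (0*(-3 + X))/5 = (⅕)*0 = 0)
N = 0 (N = -7*0*(-5) = 0*(-5) = 0)
N*q(-5*0, 1) - 56 = 0*(1*(-5*0)) - 56 = 0*(1*0) - 56 = 0*0 - 56 = 0 - 56 = -56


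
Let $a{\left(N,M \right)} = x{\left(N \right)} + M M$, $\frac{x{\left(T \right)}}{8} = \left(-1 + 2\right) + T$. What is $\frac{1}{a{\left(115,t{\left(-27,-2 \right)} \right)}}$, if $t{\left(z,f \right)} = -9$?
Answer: $\frac{1}{1009} \approx 0.00099108$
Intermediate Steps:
$x{\left(T \right)} = 8 + 8 T$ ($x{\left(T \right)} = 8 \left(\left(-1 + 2\right) + T\right) = 8 \left(1 + T\right) = 8 + 8 T$)
$a{\left(N,M \right)} = 8 + M^{2} + 8 N$ ($a{\left(N,M \right)} = \left(8 + 8 N\right) + M M = \left(8 + 8 N\right) + M^{2} = 8 + M^{2} + 8 N$)
$\frac{1}{a{\left(115,t{\left(-27,-2 \right)} \right)}} = \frac{1}{8 + \left(-9\right)^{2} + 8 \cdot 115} = \frac{1}{8 + 81 + 920} = \frac{1}{1009}$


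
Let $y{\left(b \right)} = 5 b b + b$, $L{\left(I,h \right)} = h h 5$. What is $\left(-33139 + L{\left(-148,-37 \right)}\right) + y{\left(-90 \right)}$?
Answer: $14116$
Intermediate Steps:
$L{\left(I,h \right)} = 5 h^{2}$ ($L{\left(I,h \right)} = h^{2} \cdot 5 = 5 h^{2}$)
$y{\left(b \right)} = b + 5 b^{2}$ ($y{\left(b \right)} = 5 b^{2} + b = b + 5 b^{2}$)
$\left(-33139 + L{\left(-148,-37 \right)}\right) + y{\left(-90 \right)} = \left(-33139 + 5 \left(-37\right)^{2}\right) - 90 \left(1 + 5 \left(-90\right)\right) = \left(-33139 + 5 \cdot 1369\right) - 90 \left(1 - 450\right) = \left(-33139 + 6845\right) - -40410 = -26294 + 40410 = 14116$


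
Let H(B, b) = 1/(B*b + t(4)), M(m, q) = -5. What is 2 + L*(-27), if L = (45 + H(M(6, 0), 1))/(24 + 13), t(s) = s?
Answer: -1114/37 ≈ -30.108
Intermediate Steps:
H(B, b) = 1/(4 + B*b) (H(B, b) = 1/(B*b + 4) = 1/(4 + B*b))
L = 44/37 (L = (45 + 1/(4 - 5*1))/(24 + 13) = (45 + 1/(4 - 5))/37 = (45 + 1/(-1))*(1/37) = (45 - 1)*(1/37) = 44*(1/37) = 44/37 ≈ 1.1892)
2 + L*(-27) = 2 + (44/37)*(-27) = 2 - 1188/37 = -1114/37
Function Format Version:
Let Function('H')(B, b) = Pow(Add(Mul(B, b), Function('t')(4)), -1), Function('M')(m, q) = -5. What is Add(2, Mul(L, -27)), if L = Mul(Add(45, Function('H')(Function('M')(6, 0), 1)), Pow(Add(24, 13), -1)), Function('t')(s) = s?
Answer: Rational(-1114, 37) ≈ -30.108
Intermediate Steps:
Function('H')(B, b) = Pow(Add(4, Mul(B, b)), -1) (Function('H')(B, b) = Pow(Add(Mul(B, b), 4), -1) = Pow(Add(4, Mul(B, b)), -1))
L = Rational(44, 37) (L = Mul(Add(45, Pow(Add(4, Mul(-5, 1)), -1)), Pow(Add(24, 13), -1)) = Mul(Add(45, Pow(Add(4, -5), -1)), Pow(37, -1)) = Mul(Add(45, Pow(-1, -1)), Rational(1, 37)) = Mul(Add(45, -1), Rational(1, 37)) = Mul(44, Rational(1, 37)) = Rational(44, 37) ≈ 1.1892)
Add(2, Mul(L, -27)) = Add(2, Mul(Rational(44, 37), -27)) = Add(2, Rational(-1188, 37)) = Rational(-1114, 37)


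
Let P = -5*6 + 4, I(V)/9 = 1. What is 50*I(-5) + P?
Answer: 424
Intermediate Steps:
I(V) = 9 (I(V) = 9*1 = 9)
P = -26 (P = -30 + 4 = -26)
50*I(-5) + P = 50*9 - 26 = 450 - 26 = 424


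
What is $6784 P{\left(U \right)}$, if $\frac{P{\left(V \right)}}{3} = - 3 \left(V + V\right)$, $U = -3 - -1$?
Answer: $244224$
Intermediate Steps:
$U = -2$ ($U = -3 + 1 = -2$)
$P{\left(V \right)} = - 18 V$ ($P{\left(V \right)} = 3 \left(- 3 \left(V + V\right)\right) = 3 \left(- 3 \cdot 2 V\right) = 3 \left(- 6 V\right) = - 18 V$)
$6784 P{\left(U \right)} = 6784 \left(\left(-18\right) \left(-2\right)\right) = 6784 \cdot 36 = 244224$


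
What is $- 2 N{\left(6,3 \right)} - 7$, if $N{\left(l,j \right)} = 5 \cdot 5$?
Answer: $-57$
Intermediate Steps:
$N{\left(l,j \right)} = 25$
$- 2 N{\left(6,3 \right)} - 7 = \left(-2\right) 25 - 7 = -50 - 7 = -57$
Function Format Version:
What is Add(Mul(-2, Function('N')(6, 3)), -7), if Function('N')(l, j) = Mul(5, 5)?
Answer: -57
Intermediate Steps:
Function('N')(l, j) = 25
Add(Mul(-2, Function('N')(6, 3)), -7) = Add(Mul(-2, 25), -7) = Add(-50, -7) = -57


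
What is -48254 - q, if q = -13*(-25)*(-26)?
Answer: -39804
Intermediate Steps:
q = -8450 (q = 325*(-26) = -8450)
-48254 - q = -48254 - 1*(-8450) = -48254 + 8450 = -39804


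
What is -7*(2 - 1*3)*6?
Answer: 42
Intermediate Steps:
-7*(2 - 1*3)*6 = -7*(2 - 3)*6 = -7*(-1)*6 = 7*6 = 42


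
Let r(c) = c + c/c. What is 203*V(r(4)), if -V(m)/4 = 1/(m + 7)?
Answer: -203/3 ≈ -67.667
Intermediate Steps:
r(c) = 1 + c (r(c) = c + 1 = 1 + c)
V(m) = -4/(7 + m) (V(m) = -4/(m + 7) = -4/(7 + m))
203*V(r(4)) = 203*(-4/(7 + (1 + 4))) = 203*(-4/(7 + 5)) = 203*(-4/12) = 203*(-4*1/12) = 203*(-⅓) = -203/3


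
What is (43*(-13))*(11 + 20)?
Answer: -17329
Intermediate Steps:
(43*(-13))*(11 + 20) = -559*31 = -17329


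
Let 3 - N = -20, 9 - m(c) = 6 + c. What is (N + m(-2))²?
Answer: 784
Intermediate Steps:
m(c) = 3 - c (m(c) = 9 - (6 + c) = 9 + (-6 - c) = 3 - c)
N = 23 (N = 3 - 1*(-20) = 3 + 20 = 23)
(N + m(-2))² = (23 + (3 - 1*(-2)))² = (23 + (3 + 2))² = (23 + 5)² = 28² = 784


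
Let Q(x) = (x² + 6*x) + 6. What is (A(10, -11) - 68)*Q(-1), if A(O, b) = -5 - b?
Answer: -62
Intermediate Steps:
Q(x) = 6 + x² + 6*x
(A(10, -11) - 68)*Q(-1) = ((-5 - 1*(-11)) - 68)*(6 + (-1)² + 6*(-1)) = ((-5 + 11) - 68)*(6 + 1 - 6) = (6 - 68)*1 = -62*1 = -62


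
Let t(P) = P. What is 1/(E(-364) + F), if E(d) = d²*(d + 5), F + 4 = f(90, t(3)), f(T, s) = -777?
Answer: -1/47566845 ≈ -2.1023e-8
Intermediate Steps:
F = -781 (F = -4 - 777 = -781)
E(d) = d²*(5 + d)
1/(E(-364) + F) = 1/((-364)²*(5 - 364) - 781) = 1/(132496*(-359) - 781) = 1/(-47566064 - 781) = 1/(-47566845) = -1/47566845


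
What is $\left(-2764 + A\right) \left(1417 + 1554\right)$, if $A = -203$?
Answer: $-8814957$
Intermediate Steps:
$\left(-2764 + A\right) \left(1417 + 1554\right) = \left(-2764 - 203\right) \left(1417 + 1554\right) = \left(-2967\right) 2971 = -8814957$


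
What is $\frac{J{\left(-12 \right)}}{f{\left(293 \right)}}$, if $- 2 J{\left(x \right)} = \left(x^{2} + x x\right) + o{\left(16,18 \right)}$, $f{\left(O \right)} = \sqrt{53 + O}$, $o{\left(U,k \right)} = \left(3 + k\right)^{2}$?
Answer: $- \frac{729 \sqrt{346}}{692} \approx -19.596$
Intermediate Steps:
$J{\left(x \right)} = - \frac{441}{2} - x^{2}$ ($J{\left(x \right)} = - \frac{\left(x^{2} + x x\right) + \left(3 + 18\right)^{2}}{2} = - \frac{\left(x^{2} + x^{2}\right) + 21^{2}}{2} = - \frac{2 x^{2} + 441}{2} = - \frac{441 + 2 x^{2}}{2} = - \frac{441}{2} - x^{2}$)
$\frac{J{\left(-12 \right)}}{f{\left(293 \right)}} = \frac{- \frac{441}{2} - \left(-12\right)^{2}}{\sqrt{53 + 293}} = \frac{- \frac{441}{2} - 144}{\sqrt{346}} = \left(- \frac{441}{2} - 144\right) \frac{\sqrt{346}}{346} = - \frac{729 \frac{\sqrt{346}}{346}}{2} = - \frac{729 \sqrt{346}}{692}$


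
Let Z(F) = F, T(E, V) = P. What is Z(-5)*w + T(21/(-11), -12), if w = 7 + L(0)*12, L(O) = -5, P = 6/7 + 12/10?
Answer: 9347/35 ≈ 267.06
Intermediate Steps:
P = 72/35 (P = 6*(⅐) + 12*(⅒) = 6/7 + 6/5 = 72/35 ≈ 2.0571)
T(E, V) = 72/35
w = -53 (w = 7 - 5*12 = 7 - 60 = -53)
Z(-5)*w + T(21/(-11), -12) = -5*(-53) + 72/35 = 265 + 72/35 = 9347/35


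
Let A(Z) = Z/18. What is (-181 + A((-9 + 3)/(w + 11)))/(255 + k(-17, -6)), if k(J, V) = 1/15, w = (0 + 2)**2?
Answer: -4073/5739 ≈ -0.70971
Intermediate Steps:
w = 4 (w = 2**2 = 4)
A(Z) = Z/18 (A(Z) = Z*(1/18) = Z/18)
k(J, V) = 1/15
(-181 + A((-9 + 3)/(w + 11)))/(255 + k(-17, -6)) = (-181 + ((-9 + 3)/(4 + 11))/18)/(255 + 1/15) = (-181 + (-6/15)/18)/(3826/15) = (-181 + (-6*1/15)/18)*(15/3826) = (-181 + (1/18)*(-2/5))*(15/3826) = (-181 - 1/45)*(15/3826) = -8146/45*15/3826 = -4073/5739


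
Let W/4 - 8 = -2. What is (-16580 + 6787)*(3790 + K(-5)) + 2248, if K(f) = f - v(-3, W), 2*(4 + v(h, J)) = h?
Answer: -74236237/2 ≈ -3.7118e+7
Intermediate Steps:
W = 24 (W = 32 + 4*(-2) = 32 - 8 = 24)
v(h, J) = -4 + h/2
K(f) = 11/2 + f (K(f) = f - (-4 + (1/2)*(-3)) = f - (-4 - 3/2) = f - 1*(-11/2) = f + 11/2 = 11/2 + f)
(-16580 + 6787)*(3790 + K(-5)) + 2248 = (-16580 + 6787)*(3790 + (11/2 - 5)) + 2248 = -9793*(3790 + 1/2) + 2248 = -9793*7581/2 + 2248 = -74240733/2 + 2248 = -74236237/2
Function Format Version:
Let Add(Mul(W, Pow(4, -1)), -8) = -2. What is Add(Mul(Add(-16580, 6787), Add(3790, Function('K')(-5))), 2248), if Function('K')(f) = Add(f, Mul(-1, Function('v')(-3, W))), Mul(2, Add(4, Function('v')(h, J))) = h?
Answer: Rational(-74236237, 2) ≈ -3.7118e+7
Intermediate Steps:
W = 24 (W = Add(32, Mul(4, -2)) = Add(32, -8) = 24)
Function('v')(h, J) = Add(-4, Mul(Rational(1, 2), h))
Function('K')(f) = Add(Rational(11, 2), f) (Function('K')(f) = Add(f, Mul(-1, Add(-4, Mul(Rational(1, 2), -3)))) = Add(f, Mul(-1, Add(-4, Rational(-3, 2)))) = Add(f, Mul(-1, Rational(-11, 2))) = Add(f, Rational(11, 2)) = Add(Rational(11, 2), f))
Add(Mul(Add(-16580, 6787), Add(3790, Function('K')(-5))), 2248) = Add(Mul(Add(-16580, 6787), Add(3790, Add(Rational(11, 2), -5))), 2248) = Add(Mul(-9793, Add(3790, Rational(1, 2))), 2248) = Add(Mul(-9793, Rational(7581, 2)), 2248) = Add(Rational(-74240733, 2), 2248) = Rational(-74236237, 2)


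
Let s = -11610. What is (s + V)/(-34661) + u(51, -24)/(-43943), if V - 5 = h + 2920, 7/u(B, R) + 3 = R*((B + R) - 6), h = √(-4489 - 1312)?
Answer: 193494234812/772215919761 - I*√5801/34661 ≈ 0.25057 - 0.0021974*I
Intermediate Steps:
h = I*√5801 (h = √(-5801) = I*√5801 ≈ 76.164*I)
u(B, R) = 7/(-3 + R*(-6 + B + R)) (u(B, R) = 7/(-3 + R*((B + R) - 6)) = 7/(-3 + R*(-6 + B + R)))
V = 2925 + I*√5801 (V = 5 + (I*√5801 + 2920) = 5 + (2920 + I*√5801) = 2925 + I*√5801 ≈ 2925.0 + 76.164*I)
(s + V)/(-34661) + u(51, -24)/(-43943) = (-11610 + (2925 + I*√5801))/(-34661) + (7/(-3 + (-24)² - 6*(-24) + 51*(-24)))/(-43943) = (-8685 + I*√5801)*(-1/34661) + (7/(-3 + 576 + 144 - 1224))*(-1/43943) = (8685/34661 - I*√5801/34661) + (7/(-507))*(-1/43943) = (8685/34661 - I*√5801/34661) + (7*(-1/507))*(-1/43943) = (8685/34661 - I*√5801/34661) - 7/507*(-1/43943) = (8685/34661 - I*√5801/34661) + 7/22279101 = 193494234812/772215919761 - I*√5801/34661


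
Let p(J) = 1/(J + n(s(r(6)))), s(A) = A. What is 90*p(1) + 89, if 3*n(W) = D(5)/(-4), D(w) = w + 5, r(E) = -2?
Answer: 629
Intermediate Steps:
D(w) = 5 + w
n(W) = -⅚ (n(W) = ((5 + 5)/(-4))/3 = (10*(-¼))/3 = (⅓)*(-5/2) = -⅚)
p(J) = 1/(-⅚ + J) (p(J) = 1/(J - ⅚) = 1/(-⅚ + J))
90*p(1) + 89 = 90*(6/(-5 + 6*1)) + 89 = 90*(6/(-5 + 6)) + 89 = 90*(6/1) + 89 = 90*(6*1) + 89 = 90*6 + 89 = 540 + 89 = 629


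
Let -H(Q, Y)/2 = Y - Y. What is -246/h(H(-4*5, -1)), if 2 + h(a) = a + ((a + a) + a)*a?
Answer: 123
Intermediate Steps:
H(Q, Y) = 0 (H(Q, Y) = -2*(Y - Y) = -2*0 = 0)
h(a) = -2 + a + 3*a**2 (h(a) = -2 + (a + ((a + a) + a)*a) = -2 + (a + (2*a + a)*a) = -2 + (a + (3*a)*a) = -2 + (a + 3*a**2) = -2 + a + 3*a**2)
-246/h(H(-4*5, -1)) = -246/(-2 + 0 + 3*0**2) = -246/(-2 + 0 + 3*0) = -246/(-2 + 0 + 0) = -246/(-2) = -246*(-1/2) = 123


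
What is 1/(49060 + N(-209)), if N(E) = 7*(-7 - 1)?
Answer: 1/49004 ≈ 2.0406e-5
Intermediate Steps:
N(E) = -56 (N(E) = 7*(-8) = -56)
1/(49060 + N(-209)) = 1/(49060 - 56) = 1/49004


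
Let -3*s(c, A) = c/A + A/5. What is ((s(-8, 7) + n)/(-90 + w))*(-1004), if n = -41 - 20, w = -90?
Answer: -536638/1575 ≈ -340.72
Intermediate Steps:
s(c, A) = -A/15 - c/(3*A) (s(c, A) = -(c/A + A/5)/3 = -(A/5 + c/A)/3 = -A/15 - c/(3*A))
n = -61
((s(-8, 7) + n)/(-90 + w))*(-1004) = (((-1/15*7 - ⅓*(-8)/7) - 61)/(-90 - 90))*(-1004) = (((-7/15 - ⅓*(-8)*⅐) - 61)/(-180))*(-1004) = (((-7/15 + 8/21) - 61)*(-1/180))*(-1004) = ((-3/35 - 61)*(-1/180))*(-1004) = -2138/35*(-1/180)*(-1004) = (1069/3150)*(-1004) = -536638/1575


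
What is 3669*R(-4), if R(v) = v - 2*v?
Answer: 14676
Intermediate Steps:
R(v) = -v
3669*R(-4) = 3669*(-1*(-4)) = 3669*4 = 14676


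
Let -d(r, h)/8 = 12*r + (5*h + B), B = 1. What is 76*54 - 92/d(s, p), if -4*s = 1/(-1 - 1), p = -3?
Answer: 102577/25 ≈ 4103.1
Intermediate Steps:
s = ⅛ (s = -1/(4*(-1 - 1)) = -¼/(-2) = -¼*(-½) = ⅛ ≈ 0.12500)
d(r, h) = -8 - 96*r - 40*h (d(r, h) = -8*(12*r + (5*h + 1)) = -8*(12*r + (1 + 5*h)) = -8*(1 + 5*h + 12*r) = -8 - 96*r - 40*h)
76*54 - 92/d(s, p) = 76*54 - 92/(-8 - 96*⅛ - 40*(-3)) = 4104 - 92/(-8 - 12 + 120) = 4104 - 92/100 = 4104 - 92*1/100 = 4104 - 23/25 = 102577/25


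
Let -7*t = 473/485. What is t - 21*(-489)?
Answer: 34862782/3395 ≈ 10269.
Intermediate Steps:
t = -473/3395 (t = -473/(7*485) = -⅐*473/485 = -473/3395 ≈ -0.13932)
t - 21*(-489) = -473/3395 - 21*(-489) = -473/3395 + 10269 = 34862782/3395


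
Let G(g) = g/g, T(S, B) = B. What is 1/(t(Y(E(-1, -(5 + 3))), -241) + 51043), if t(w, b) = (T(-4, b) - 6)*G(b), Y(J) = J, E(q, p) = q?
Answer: 1/50796 ≈ 1.9687e-5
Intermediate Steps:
G(g) = 1
t(w, b) = -6 + b (t(w, b) = (b - 6)*1 = (-6 + b)*1 = -6 + b)
1/(t(Y(E(-1, -(5 + 3))), -241) + 51043) = 1/((-6 - 241) + 51043) = 1/(-247 + 51043) = 1/50796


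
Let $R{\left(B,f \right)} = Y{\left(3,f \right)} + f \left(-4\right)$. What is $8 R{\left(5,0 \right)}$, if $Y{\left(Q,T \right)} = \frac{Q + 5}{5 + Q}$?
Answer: $8$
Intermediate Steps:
$Y{\left(Q,T \right)} = 1$ ($Y{\left(Q,T \right)} = \frac{5 + Q}{5 + Q} = 1$)
$R{\left(B,f \right)} = 1 - 4 f$ ($R{\left(B,f \right)} = 1 + f \left(-4\right) = 1 - 4 f$)
$8 R{\left(5,0 \right)} = 8 \left(1 - 0\right) = 8 \left(1 + 0\right) = 8 \cdot 1 = 8$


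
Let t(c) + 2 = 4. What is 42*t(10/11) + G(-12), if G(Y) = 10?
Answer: 94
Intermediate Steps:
t(c) = 2 (t(c) = -2 + 4 = 2)
42*t(10/11) + G(-12) = 42*2 + 10 = 84 + 10 = 94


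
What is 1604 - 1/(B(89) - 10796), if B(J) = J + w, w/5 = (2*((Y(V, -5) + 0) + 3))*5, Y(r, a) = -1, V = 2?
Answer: 17013629/10607 ≈ 1604.0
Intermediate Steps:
w = 100 (w = 5*((2*((-1 + 0) + 3))*5) = 5*((2*(-1 + 3))*5) = 5*((2*2)*5) = 5*(4*5) = 5*20 = 100)
B(J) = 100 + J (B(J) = J + 100 = 100 + J)
1604 - 1/(B(89) - 10796) = 1604 - 1/((100 + 89) - 10796) = 1604 - 1/(189 - 10796) = 1604 - 1/(-10607) = 1604 - 1*(-1/10607) = 1604 + 1/10607 = 17013629/10607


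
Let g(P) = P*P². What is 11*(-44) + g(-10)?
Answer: -1484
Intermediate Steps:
g(P) = P³
11*(-44) + g(-10) = 11*(-44) + (-10)³ = -484 - 1000 = -1484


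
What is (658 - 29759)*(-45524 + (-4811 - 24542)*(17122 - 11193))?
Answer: 5065886394561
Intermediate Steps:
(658 - 29759)*(-45524 + (-4811 - 24542)*(17122 - 11193)) = -29101*(-45524 - 29353*5929) = -29101*(-45524 - 174033937) = -29101*(-174079461) = 5065886394561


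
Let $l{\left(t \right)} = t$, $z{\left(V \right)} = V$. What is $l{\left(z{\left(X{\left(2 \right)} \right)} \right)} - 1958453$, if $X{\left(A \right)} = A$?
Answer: $-1958451$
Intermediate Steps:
$l{\left(z{\left(X{\left(2 \right)} \right)} \right)} - 1958453 = 2 - 1958453 = -1958451$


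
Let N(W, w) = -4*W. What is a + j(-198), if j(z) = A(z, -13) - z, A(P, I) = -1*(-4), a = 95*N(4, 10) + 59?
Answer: -1259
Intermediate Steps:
a = -1461 (a = 95*(-4*4) + 59 = 95*(-16) + 59 = -1520 + 59 = -1461)
A(P, I) = 4
j(z) = 4 - z
a + j(-198) = -1461 + (4 - 1*(-198)) = -1461 + (4 + 198) = -1461 + 202 = -1259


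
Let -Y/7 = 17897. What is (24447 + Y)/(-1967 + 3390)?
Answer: -100832/1423 ≈ -70.859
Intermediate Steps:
Y = -125279 (Y = -7*17897 = -125279)
(24447 + Y)/(-1967 + 3390) = (24447 - 125279)/(-1967 + 3390) = -100832/1423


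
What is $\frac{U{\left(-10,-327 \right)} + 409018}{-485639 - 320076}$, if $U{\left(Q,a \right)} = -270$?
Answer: $- \frac{24044}{47395} \approx -0.50731$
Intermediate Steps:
$\frac{U{\left(-10,-327 \right)} + 409018}{-485639 - 320076} = \frac{-270 + 409018}{-485639 - 320076} = \frac{408748}{-805715} = 408748 \left(- \frac{1}{805715}\right) = - \frac{24044}{47395}$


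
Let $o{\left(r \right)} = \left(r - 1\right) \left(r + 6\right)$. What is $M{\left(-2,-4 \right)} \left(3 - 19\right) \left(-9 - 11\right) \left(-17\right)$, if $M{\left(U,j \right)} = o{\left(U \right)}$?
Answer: $65280$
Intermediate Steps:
$o{\left(r \right)} = \left(-1 + r\right) \left(6 + r\right)$
$M{\left(U,j \right)} = -6 + U^{2} + 5 U$
$M{\left(-2,-4 \right)} \left(3 - 19\right) \left(-9 - 11\right) \left(-17\right) = \left(-6 + \left(-2\right)^{2} + 5 \left(-2\right)\right) \left(3 - 19\right) \left(-9 - 11\right) \left(-17\right) = \left(-6 + 4 - 10\right) \left(\left(-16\right) \left(-20\right)\right) \left(-17\right) = \left(-12\right) 320 \left(-17\right) = \left(-3840\right) \left(-17\right) = 65280$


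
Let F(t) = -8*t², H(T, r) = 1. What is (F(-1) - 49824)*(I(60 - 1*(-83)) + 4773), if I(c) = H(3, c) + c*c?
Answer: -1256912536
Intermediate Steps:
I(c) = 1 + c² (I(c) = 1 + c*c = 1 + c²)
(F(-1) - 49824)*(I(60 - 1*(-83)) + 4773) = (-8*(-1)² - 49824)*((1 + (60 - 1*(-83))²) + 4773) = (-8*1 - 49824)*((1 + (60 + 83)²) + 4773) = (-8 - 49824)*((1 + 143²) + 4773) = -49832*((1 + 20449) + 4773) = -49832*(20450 + 4773) = -49832*25223 = -1256912536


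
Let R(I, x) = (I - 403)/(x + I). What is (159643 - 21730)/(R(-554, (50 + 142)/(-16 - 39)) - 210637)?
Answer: -4228688406/6458499059 ≈ -0.65475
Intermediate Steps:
R(I, x) = (-403 + I)/(I + x)
(159643 - 21730)/(R(-554, (50 + 142)/(-16 - 39)) - 210637) = (159643 - 21730)/((-403 - 554)/(-554 + (50 + 142)/(-16 - 39)) - 210637) = 137913/(-957/(-554 + 192/(-55)) - 210637) = 137913/(-957/(-554 + 192*(-1/55)) - 210637) = 137913/(-957/(-554 - 192/55) - 210637) = 137913/(-957/(-30662/55) - 210637) = 137913/(-55/30662*(-957) - 210637) = 137913/(52635/30662 - 210637) = 137913/(-6458499059/30662) = 137913*(-30662/6458499059) = -4228688406/6458499059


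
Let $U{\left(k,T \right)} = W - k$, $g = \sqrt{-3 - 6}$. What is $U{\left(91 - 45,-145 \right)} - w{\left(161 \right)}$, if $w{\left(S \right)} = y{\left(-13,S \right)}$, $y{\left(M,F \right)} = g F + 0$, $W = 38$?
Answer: $-8 - 483 i \approx -8.0 - 483.0 i$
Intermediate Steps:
$g = 3 i$ ($g = \sqrt{-9} = 3 i \approx 3.0 i$)
$y{\left(M,F \right)} = 3 i F$ ($y{\left(M,F \right)} = 3 i F + 0 = 3 i F$)
$w{\left(S \right)} = 3 i S$
$U{\left(k,T \right)} = 38 - k$
$U{\left(91 - 45,-145 \right)} - w{\left(161 \right)} = \left(38 - \left(91 - 45\right)\right) - 3 i 161 = \left(38 - \left(91 - 45\right)\right) - 483 i = \left(38 - 46\right) - 483 i = -8 - 483 i$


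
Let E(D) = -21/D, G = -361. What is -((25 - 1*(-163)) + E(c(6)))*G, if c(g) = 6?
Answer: 133209/2 ≈ 66605.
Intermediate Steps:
-((25 - 1*(-163)) + E(c(6)))*G = -((25 - 1*(-163)) - 21/6)*(-361) = -((25 + 163) - 21*⅙)*(-361) = -(188 - 7/2)*(-361) = -369*(-361)/2 = -1*(-133209/2) = 133209/2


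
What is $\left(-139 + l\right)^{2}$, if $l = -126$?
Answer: $70225$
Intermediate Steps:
$\left(-139 + l\right)^{2} = \left(-139 - 126\right)^{2} = \left(-265\right)^{2} = 70225$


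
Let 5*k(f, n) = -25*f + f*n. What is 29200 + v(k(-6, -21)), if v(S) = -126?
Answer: 29074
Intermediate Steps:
k(f, n) = -5*f + f*n/5 (k(f, n) = (-25*f + f*n)/5 = -5*f + f*n/5)
29200 + v(k(-6, -21)) = 29200 - 126 = 29074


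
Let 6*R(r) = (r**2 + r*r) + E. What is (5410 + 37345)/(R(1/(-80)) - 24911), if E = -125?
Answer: -273632000/159563733 ≈ -1.7149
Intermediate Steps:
R(r) = -125/6 + r**2/3 (R(r) = ((r**2 + r*r) - 125)/6 = ((r**2 + r**2) - 125)/6 = (2*r**2 - 125)/6 = (-125 + 2*r**2)/6 = -125/6 + r**2/3)
(5410 + 37345)/(R(1/(-80)) - 24911) = (5410 + 37345)/((-125/6 + (1/(-80))**2/3) - 24911) = 42755/((-125/6 + (-1/80)**2/3) - 24911) = 42755/((-125/6 + (1/3)*(1/6400)) - 24911) = 42755/((-125/6 + 1/19200) - 24911) = 42755/(-133333/6400 - 24911) = 42755/(-159563733/6400) = 42755*(-6400/159563733) = -273632000/159563733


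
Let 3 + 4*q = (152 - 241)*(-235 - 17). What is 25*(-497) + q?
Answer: -27275/4 ≈ -6818.8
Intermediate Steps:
q = 22425/4 (q = -¾ + ((152 - 241)*(-235 - 17))/4 = -¾ + (-89*(-252))/4 = -¾ + (¼)*22428 = -¾ + 5607 = 22425/4 ≈ 5606.3)
25*(-497) + q = 25*(-497) + 22425/4 = -12425 + 22425/4 = -27275/4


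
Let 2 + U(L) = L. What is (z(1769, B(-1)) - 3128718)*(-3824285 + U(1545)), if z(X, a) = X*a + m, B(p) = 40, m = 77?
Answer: 11689490129702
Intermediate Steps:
U(L) = -2 + L
z(X, a) = 77 + X*a (z(X, a) = X*a + 77 = 77 + X*a)
(z(1769, B(-1)) - 3128718)*(-3824285 + U(1545)) = ((77 + 1769*40) - 3128718)*(-3824285 + (-2 + 1545)) = ((77 + 70760) - 3128718)*(-3824285 + 1543) = (70837 - 3128718)*(-3822742) = -3057881*(-3822742) = 11689490129702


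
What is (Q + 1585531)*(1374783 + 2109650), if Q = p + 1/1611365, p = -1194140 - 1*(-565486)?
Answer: 5372570958377680898/1611365 ≈ 3.3342e+12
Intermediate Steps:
p = -628654 (p = -1194140 + 565486 = -628654)
Q = -1012991052709/1611365 (Q = -628654 + 1/1611365 = -1012991052709/1611365 ≈ -6.2865e+5)
(Q + 1585531)*(1374783 + 2109650) = (-1012991052709/1611365 + 1585531)*(1374783 + 2109650) = (1541878107106/1611365)*3484433 = 5372570958377680898/1611365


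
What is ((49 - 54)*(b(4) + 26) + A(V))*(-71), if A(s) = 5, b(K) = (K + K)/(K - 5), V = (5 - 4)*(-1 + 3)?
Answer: 6035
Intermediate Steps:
V = 2 (V = 1*2 = 2)
b(K) = 2*K/(-5 + K) (b(K) = (2*K)/(-5 + K) = 2*K/(-5 + K))
((49 - 54)*(b(4) + 26) + A(V))*(-71) = ((49 - 54)*(2*4/(-5 + 4) + 26) + 5)*(-71) = (-5*(2*4/(-1) + 26) + 5)*(-71) = (-5*(2*4*(-1) + 26) + 5)*(-71) = (-5*(-8 + 26) + 5)*(-71) = (-5*18 + 5)*(-71) = (-90 + 5)*(-71) = -85*(-71) = 6035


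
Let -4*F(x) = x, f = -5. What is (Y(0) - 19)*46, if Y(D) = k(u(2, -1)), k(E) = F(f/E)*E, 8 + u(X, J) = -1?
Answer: -1633/2 ≈ -816.50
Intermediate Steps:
F(x) = -x/4
u(X, J) = -9 (u(X, J) = -8 - 1 = -9)
k(E) = 5/4 (k(E) = (-(-5)/(4*E))*E = (5/(4*E))*E = 5/4)
Y(D) = 5/4
(Y(0) - 19)*46 = (5/4 - 19)*46 = -71/4*46 = -1633/2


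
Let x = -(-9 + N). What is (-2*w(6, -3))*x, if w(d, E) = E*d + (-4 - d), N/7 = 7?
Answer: -2240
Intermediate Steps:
N = 49 (N = 7*7 = 49)
w(d, E) = -4 - d + E*d
x = -40 (x = -(-9 + 49) = -1*40 = -40)
(-2*w(6, -3))*x = -2*(-4 - 1*6 - 3*6)*(-40) = -2*(-4 - 6 - 18)*(-40) = -2*(-28)*(-40) = 56*(-40) = -2240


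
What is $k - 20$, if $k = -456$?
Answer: $-476$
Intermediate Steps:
$k - 20 = -456 - 20 = -476$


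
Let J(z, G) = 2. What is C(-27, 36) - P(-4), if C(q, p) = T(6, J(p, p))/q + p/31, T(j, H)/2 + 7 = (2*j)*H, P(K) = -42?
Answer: 35072/837 ≈ 41.902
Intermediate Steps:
T(j, H) = -14 + 4*H*j (T(j, H) = -14 + 2*((2*j)*H) = -14 + 2*(2*H*j) = -14 + 4*H*j)
C(q, p) = 34/q + p/31 (C(q, p) = (-14 + 4*2*6)/q + p/31 = (-14 + 48)/q + p*(1/31) = 34/q + p/31)
C(-27, 36) - P(-4) = (34/(-27) + (1/31)*36) - 1*(-42) = (34*(-1/27) + 36/31) + 42 = (-34/27 + 36/31) + 42 = -82/837 + 42 = 35072/837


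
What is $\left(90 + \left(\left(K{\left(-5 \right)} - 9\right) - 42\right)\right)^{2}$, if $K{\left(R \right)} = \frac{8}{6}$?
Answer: $\frac{14641}{9} \approx 1626.8$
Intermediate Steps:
$K{\left(R \right)} = \frac{4}{3}$ ($K{\left(R \right)} = 8 \cdot \frac{1}{6} = \frac{4}{3}$)
$\left(90 + \left(\left(K{\left(-5 \right)} - 9\right) - 42\right)\right)^{2} = \left(90 + \left(\left(\frac{4}{3} - 9\right) - 42\right)\right)^{2} = \left(90 - \frac{149}{3}\right)^{2} = \left(\frac{121}{3}\right)^{2} = \frac{14641}{9}$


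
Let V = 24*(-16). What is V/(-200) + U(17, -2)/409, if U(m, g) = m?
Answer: 20057/10225 ≈ 1.9616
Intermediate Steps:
V = -384
V/(-200) + U(17, -2)/409 = -384/(-200) + 17/409 = -384*(-1/200) + 17*(1/409) = 48/25 + 17/409 = 20057/10225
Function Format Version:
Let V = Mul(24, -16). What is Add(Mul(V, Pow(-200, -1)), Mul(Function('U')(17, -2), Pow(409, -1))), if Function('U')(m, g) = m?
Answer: Rational(20057, 10225) ≈ 1.9616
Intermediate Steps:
V = -384
Add(Mul(V, Pow(-200, -1)), Mul(Function('U')(17, -2), Pow(409, -1))) = Add(Mul(-384, Pow(-200, -1)), Mul(17, Pow(409, -1))) = Add(Mul(-384, Rational(-1, 200)), Mul(17, Rational(1, 409))) = Add(Rational(48, 25), Rational(17, 409)) = Rational(20057, 10225)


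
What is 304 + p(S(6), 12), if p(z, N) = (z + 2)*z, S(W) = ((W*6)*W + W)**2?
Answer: 2429011528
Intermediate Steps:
S(W) = (W + 6*W**2)**2 (S(W) = ((6*W)*W + W)**2 = (6*W**2 + W)**2 = (W + 6*W**2)**2)
p(z, N) = z*(2 + z) (p(z, N) = (2 + z)*z = z*(2 + z))
304 + p(S(6), 12) = 304 + (6**2*(1 + 6*6)**2)*(2 + 6**2*(1 + 6*6)**2) = 304 + (36*(1 + 36)**2)*(2 + 36*(1 + 36)**2) = 304 + (36*37**2)*(2 + 36*37**2) = 304 + (36*1369)*(2 + 36*1369) = 304 + 49284*(2 + 49284) = 304 + 49284*49286 = 304 + 2429011224 = 2429011528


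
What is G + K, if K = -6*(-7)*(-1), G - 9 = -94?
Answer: -127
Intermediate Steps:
G = -85 (G = 9 - 94 = -85)
K = -42 (K = 42*(-1) = -42)
G + K = -85 - 42 = -127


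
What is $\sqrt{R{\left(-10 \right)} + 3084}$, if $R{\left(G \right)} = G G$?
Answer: $4 \sqrt{199} \approx 56.427$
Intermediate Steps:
$R{\left(G \right)} = G^{2}$
$\sqrt{R{\left(-10 \right)} + 3084} = \sqrt{\left(-10\right)^{2} + 3084} = \sqrt{100 + 3084} = \sqrt{3184} = 4 \sqrt{199}$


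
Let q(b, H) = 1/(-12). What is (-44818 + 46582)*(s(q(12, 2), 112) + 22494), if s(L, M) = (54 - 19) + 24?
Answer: 39783492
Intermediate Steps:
q(b, H) = -1/12
s(L, M) = 59 (s(L, M) = 35 + 24 = 59)
(-44818 + 46582)*(s(q(12, 2), 112) + 22494) = (-44818 + 46582)*(59 + 22494) = 1764*22553 = 39783492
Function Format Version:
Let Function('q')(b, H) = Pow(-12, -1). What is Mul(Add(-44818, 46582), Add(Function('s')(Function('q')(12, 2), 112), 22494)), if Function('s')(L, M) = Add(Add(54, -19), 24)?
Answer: 39783492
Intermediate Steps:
Function('q')(b, H) = Rational(-1, 12)
Function('s')(L, M) = 59 (Function('s')(L, M) = Add(35, 24) = 59)
Mul(Add(-44818, 46582), Add(Function('s')(Function('q')(12, 2), 112), 22494)) = Mul(Add(-44818, 46582), Add(59, 22494)) = Mul(1764, 22553) = 39783492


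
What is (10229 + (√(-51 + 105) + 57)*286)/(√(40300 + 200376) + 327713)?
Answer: 8694553603/107395569693 - 53062*√60169/107395569693 - 572*√361014/35798523231 + 93725918*√6/35798523231 ≈ 0.087241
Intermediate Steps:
(10229 + (√(-51 + 105) + 57)*286)/(√(40300 + 200376) + 327713) = (10229 + (√54 + 57)*286)/(√240676 + 327713) = (10229 + (3*√6 + 57)*286)/(2*√60169 + 327713) = (10229 + (57 + 3*√6)*286)/(327713 + 2*√60169) = (10229 + (16302 + 858*√6))/(327713 + 2*√60169) = (26531 + 858*√6)/(327713 + 2*√60169)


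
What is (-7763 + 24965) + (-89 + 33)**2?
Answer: 20338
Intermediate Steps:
(-7763 + 24965) + (-89 + 33)**2 = 17202 + (-56)**2 = 17202 + 3136 = 20338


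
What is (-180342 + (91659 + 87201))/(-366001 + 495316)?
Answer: -494/43105 ≈ -0.011460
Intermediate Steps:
(-180342 + (91659 + 87201))/(-366001 + 495316) = (-180342 + 178860)/129315 = -1482*1/129315 = -494/43105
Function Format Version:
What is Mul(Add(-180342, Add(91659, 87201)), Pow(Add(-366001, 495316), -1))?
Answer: Rational(-494, 43105) ≈ -0.011460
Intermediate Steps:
Mul(Add(-180342, Add(91659, 87201)), Pow(Add(-366001, 495316), -1)) = Mul(Add(-180342, 178860), Pow(129315, -1)) = Mul(-1482, Rational(1, 129315)) = Rational(-494, 43105)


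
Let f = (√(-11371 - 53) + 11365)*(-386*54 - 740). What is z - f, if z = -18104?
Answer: 245284056 + 86336*I*√714 ≈ 2.4528e+8 + 2.307e+6*I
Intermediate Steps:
f = -245302160 - 86336*I*√714 (f = (√(-11424) + 11365)*(-1*20844 - 740) = (4*I*√714 + 11365)*(-20844 - 740) = (11365 + 4*I*√714)*(-21584) = -245302160 - 86336*I*√714 ≈ -2.453e+8 - 2.307e+6*I)
z - f = -18104 - (-245302160 - 86336*I*√714) = -18104 + (245302160 + 86336*I*√714) = 245284056 + 86336*I*√714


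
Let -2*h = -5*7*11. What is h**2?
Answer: 148225/4 ≈ 37056.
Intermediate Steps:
h = 385/2 (h = -(-5*7)*11/2 = -(-35)*11/2 = -1/2*(-385) = 385/2 ≈ 192.50)
h**2 = (385/2)**2 = 148225/4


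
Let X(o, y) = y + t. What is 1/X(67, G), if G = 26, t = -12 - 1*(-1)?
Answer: 1/15 ≈ 0.066667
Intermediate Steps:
t = -11 (t = -12 + 1 = -11)
X(o, y) = -11 + y (X(o, y) = y - 11 = -11 + y)
1/X(67, G) = 1/(-11 + 26) = 1/15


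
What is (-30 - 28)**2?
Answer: 3364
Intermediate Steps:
(-30 - 28)**2 = (-58)**2 = 3364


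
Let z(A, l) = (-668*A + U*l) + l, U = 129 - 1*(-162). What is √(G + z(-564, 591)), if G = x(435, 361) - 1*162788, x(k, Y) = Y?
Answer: √386897 ≈ 622.01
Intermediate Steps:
U = 291 (U = 129 + 162 = 291)
z(A, l) = -668*A + 292*l (z(A, l) = (-668*A + 291*l) + l = -668*A + 292*l)
G = -162427 (G = 361 - 1*162788 = 361 - 162788 = -162427)
√(G + z(-564, 591)) = √(-162427 + (-668*(-564) + 292*591)) = √(-162427 + (376752 + 172572)) = √(-162427 + 549324) = √386897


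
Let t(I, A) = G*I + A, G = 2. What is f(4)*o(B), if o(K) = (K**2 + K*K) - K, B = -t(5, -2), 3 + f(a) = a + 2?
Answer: 408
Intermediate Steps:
f(a) = -1 + a (f(a) = -3 + (a + 2) = -3 + (2 + a) = -1 + a)
t(I, A) = A + 2*I (t(I, A) = 2*I + A = A + 2*I)
B = -8 (B = -(-2 + 2*5) = -(-2 + 10) = -1*8 = -8)
o(K) = -K + 2*K**2 (o(K) = (K**2 + K**2) - K = 2*K**2 - K = -K + 2*K**2)
f(4)*o(B) = (-1 + 4)*(-8*(-1 + 2*(-8))) = 3*(-8*(-1 - 16)) = 3*(-8*(-17)) = 3*136 = 408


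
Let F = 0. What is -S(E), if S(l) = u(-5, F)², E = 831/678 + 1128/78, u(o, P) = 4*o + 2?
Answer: -324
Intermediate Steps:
u(o, P) = 2 + 4*o
E = 46089/2938 (E = 831*(1/678) + 1128*(1/78) = 277/226 + 188/13 = 46089/2938 ≈ 15.687)
S(l) = 324 (S(l) = (2 + 4*(-5))² = (2 - 20)² = (-18)² = 324)
-S(E) = -1*324 = -324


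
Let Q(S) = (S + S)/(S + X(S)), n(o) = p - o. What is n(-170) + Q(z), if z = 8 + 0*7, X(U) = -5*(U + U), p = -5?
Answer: 1483/9 ≈ 164.78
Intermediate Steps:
X(U) = -10*U
n(o) = -5 - o
z = 8 (z = 8 + 0 = 8)
Q(S) = -2/9 (Q(S) = (S + S)/(S - 10*S) = (2*S)/((-9*S)) = (2*S)*(-1/(9*S)) = -2/9)
n(-170) + Q(z) = (-5 - 1*(-170)) - 2/9 = (-5 + 170) - 2/9 = 165 - 2/9 = 1483/9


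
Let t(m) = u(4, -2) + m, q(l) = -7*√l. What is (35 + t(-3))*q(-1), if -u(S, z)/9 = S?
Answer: 28*I ≈ 28.0*I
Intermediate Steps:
u(S, z) = -9*S
t(m) = -36 + m (t(m) = -9*4 + m = -36 + m)
(35 + t(-3))*q(-1) = (35 + (-36 - 3))*(-7*I) = (35 - 39)*(-7*I) = -(-28)*I = 28*I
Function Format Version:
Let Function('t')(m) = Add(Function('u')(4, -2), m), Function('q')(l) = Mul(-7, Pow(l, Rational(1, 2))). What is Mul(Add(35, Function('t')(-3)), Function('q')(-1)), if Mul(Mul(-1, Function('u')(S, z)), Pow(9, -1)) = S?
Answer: Mul(28, I) ≈ Mul(28.000, I)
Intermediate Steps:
Function('u')(S, z) = Mul(-9, S)
Function('t')(m) = Add(-36, m) (Function('t')(m) = Add(Mul(-9, 4), m) = Add(-36, m))
Mul(Add(35, Function('t')(-3)), Function('q')(-1)) = Mul(Add(35, Add(-36, -3)), Mul(-7, Pow(-1, Rational(1, 2)))) = Mul(Add(35, -39), Mul(-7, I)) = Mul(-4, Mul(-7, I)) = Mul(28, I)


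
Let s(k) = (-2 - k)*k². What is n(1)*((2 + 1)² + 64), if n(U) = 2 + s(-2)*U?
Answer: 146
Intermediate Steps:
s(k) = k²*(-2 - k)
n(U) = 2 (n(U) = 2 + ((-2)²*(-2 - 1*(-2)))*U = 2 + (4*(-2 + 2))*U = 2 + (4*0)*U = 2 + 0*U = 2 + 0 = 2)
n(1)*((2 + 1)² + 64) = 2*((2 + 1)² + 64) = 2*(3² + 64) = 2*(9 + 64) = 2*73 = 146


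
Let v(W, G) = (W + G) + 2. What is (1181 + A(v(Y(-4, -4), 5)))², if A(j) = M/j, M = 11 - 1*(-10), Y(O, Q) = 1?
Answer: 89661961/64 ≈ 1.4010e+6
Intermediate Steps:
M = 21 (M = 11 + 10 = 21)
v(W, G) = 2 + G + W (v(W, G) = (G + W) + 2 = 2 + G + W)
A(j) = 21/j
(1181 + A(v(Y(-4, -4), 5)))² = (1181 + 21/(2 + 5 + 1))² = (1181 + 21/8)² = (9469/8)² = 89661961/64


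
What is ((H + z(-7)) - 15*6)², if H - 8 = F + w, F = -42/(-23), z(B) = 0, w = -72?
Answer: 12250000/529 ≈ 23157.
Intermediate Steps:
F = 42/23 (F = -42*(-1/23) = 42/23 ≈ 1.8261)
H = -1430/23 (H = 8 + (42/23 - 72) = 8 - 1614/23 = -1430/23 ≈ -62.174)
((H + z(-7)) - 15*6)² = ((-1430/23 + 0) - 15*6)² = (-1430/23 - 90)² = (-3500/23)² = 12250000/529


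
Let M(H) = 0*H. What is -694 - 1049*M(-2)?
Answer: -694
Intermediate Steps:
M(H) = 0
-694 - 1049*M(-2) = -694 - 1049*0 = -694 + 0 = -694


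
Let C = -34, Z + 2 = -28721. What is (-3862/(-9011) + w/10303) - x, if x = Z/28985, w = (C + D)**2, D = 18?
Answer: 3886834487729/2690977052005 ≈ 1.4444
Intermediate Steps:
Z = -28723 (Z = -2 - 28721 = -28723)
w = 256 (w = (-34 + 18)**2 = (-16)**2 = 256)
x = -28723/28985 ≈ -0.99096
(-3862/(-9011) + w/10303) - x = (-3862/(-9011) + 256/10303) - 1*(-28723/28985) = (-3862*(-1/9011) + 256*(1/10303)) + 28723/28985 = (3862/9011 + 256/10303) + 28723/28985 = 42097002/92840333 + 28723/28985 = 3886834487729/2690977052005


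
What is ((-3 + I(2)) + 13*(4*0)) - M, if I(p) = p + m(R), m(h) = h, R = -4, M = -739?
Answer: 734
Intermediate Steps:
I(p) = -4 + p (I(p) = p - 4 = -4 + p)
((-3 + I(2)) + 13*(4*0)) - M = ((-3 + (-4 + 2)) + 13*(4*0)) - 1*(-739) = ((-3 - 2) + 13*0) + 739 = (-5 + 0) + 739 = -5 + 739 = 734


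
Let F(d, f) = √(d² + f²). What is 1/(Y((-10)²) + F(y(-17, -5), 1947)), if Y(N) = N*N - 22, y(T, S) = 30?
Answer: 3326/31922925 - √421301/31922925 ≈ 8.3856e-5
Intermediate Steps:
Y(N) = -22 + N² (Y(N) = N² - 22 = -22 + N²)
1/(Y((-10)²) + F(y(-17, -5), 1947)) = 1/((-22 + ((-10)²)²) + √(30² + 1947²)) = 1/((-22 + 100²) + √(900 + 3790809)) = 1/((-22 + 10000) + √3791709) = 1/(9978 + 3*√421301)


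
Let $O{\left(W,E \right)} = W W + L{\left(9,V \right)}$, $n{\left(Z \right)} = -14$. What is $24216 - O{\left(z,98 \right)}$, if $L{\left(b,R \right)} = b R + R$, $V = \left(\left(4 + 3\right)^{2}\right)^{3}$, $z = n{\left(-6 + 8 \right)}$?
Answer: $-1152470$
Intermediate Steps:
$z = -14$
$V = 117649$ ($V = \left(7^{2}\right)^{3} = 49^{3} = 117649$)
$L{\left(b,R \right)} = R + R b$ ($L{\left(b,R \right)} = R b + R = R + R b$)
$O{\left(W,E \right)} = 1176490 + W^{2}$ ($O{\left(W,E \right)} = W W + 117649 \left(1 + 9\right) = W^{2} + 117649 \cdot 10 = W^{2} + 1176490 = 1176490 + W^{2}$)
$24216 - O{\left(z,98 \right)} = 24216 - \left(1176490 + \left(-14\right)^{2}\right) = 24216 - \left(1176490 + 196\right) = 24216 - 1176686 = -1152470$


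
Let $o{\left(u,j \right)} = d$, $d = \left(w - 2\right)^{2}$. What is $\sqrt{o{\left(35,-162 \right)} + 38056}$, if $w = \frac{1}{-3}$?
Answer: $\frac{\sqrt{342553}}{3} \approx 195.09$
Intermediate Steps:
$w = - \frac{1}{3} \approx -0.33333$
$d = \frac{49}{9}$ ($d = \left(- \frac{1}{3} - 2\right)^{2} = \left(- \frac{7}{3}\right)^{2} = \frac{49}{9} \approx 5.4444$)
$o{\left(u,j \right)} = \frac{49}{9}$
$\sqrt{o{\left(35,-162 \right)} + 38056} = \sqrt{\frac{49}{9} + 38056} = \sqrt{\frac{342553}{9}} = \frac{\sqrt{342553}}{3}$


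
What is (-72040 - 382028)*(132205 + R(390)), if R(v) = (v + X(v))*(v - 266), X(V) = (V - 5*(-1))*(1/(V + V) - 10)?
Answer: 1825007662896/13 ≈ 1.4039e+11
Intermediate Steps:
X(V) = (-10 + 1/(2*V))*(5 + V) (X(V) = (V + 5)*(1/(2*V) - 10) = (5 + V)*(1/(2*V) - 10) = (5 + V)*(-10 + 1/(2*V)) = (-10 + 1/(2*V))*(5 + V))
R(v) = (-266 + v)*(v + (5 - v*(99 + 20*v))/(2*v)) (R(v) = (v + (5 - v*(99 + 20*v))/(2*v))*(v - 266) = (v + (5 - v*(99 + 20*v))/(2*v))*(-266 + v) = (-266 + v)*(v + (5 - v*(99 + 20*v))/(2*v)))
(-72040 - 382028)*(132205 + R(390)) = (-72040 - 382028)*(132205 + (26339/2 - 665/390 - 9*390**2 + (4689/2)*390)) = -454068*(132205 + (26339/2 - 665*1/390 - 9*152100 + 914355)) = -454068*(132205 + (26339/2 - 133/78 - 1368900 + 914355)) = -454068*(132205 - 17213711/39) = -454068*(-12057716/39) = 1825007662896/13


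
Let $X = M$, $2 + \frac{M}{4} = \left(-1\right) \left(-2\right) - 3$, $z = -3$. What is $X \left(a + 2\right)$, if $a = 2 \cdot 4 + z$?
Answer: $-84$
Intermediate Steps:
$M = -12$ ($M = -8 + 4 \left(\left(-1\right) \left(-2\right) - 3\right) = -8 + 4 \left(2 - 3\right) = -8 + 4 \left(-1\right) = -8 - 4 = -12$)
$X = -12$
$a = 5$ ($a = 2 \cdot 4 - 3 = 8 - 3 = 5$)
$X \left(a + 2\right) = - 12 \left(5 + 2\right) = \left(-12\right) 7 = -84$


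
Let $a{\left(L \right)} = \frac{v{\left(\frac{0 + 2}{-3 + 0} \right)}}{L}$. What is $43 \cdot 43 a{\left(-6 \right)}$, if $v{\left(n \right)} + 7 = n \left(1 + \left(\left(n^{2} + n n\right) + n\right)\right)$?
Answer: $\frac{390139}{162} \approx 2408.3$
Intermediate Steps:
$v{\left(n \right)} = -7 + n \left(1 + n + 2 n^{2}\right)$ ($v{\left(n \right)} = -7 + n \left(1 + \left(\left(n^{2} + n n\right) + n\right)\right) = -7 + n \left(1 + \left(\left(n^{2} + n^{2}\right) + n\right)\right) = -7 + n \left(1 + \left(2 n^{2} + n\right)\right) = -7 + n \left(1 + \left(n + 2 n^{2}\right)\right) = -7 + n \left(1 + n + 2 n^{2}\right)$)
$a{\left(L \right)} = - \frac{211}{27 L}$ ($a{\left(L \right)} = \frac{-7 + \frac{0 + 2}{-3 + 0} + \left(\frac{0 + 2}{-3 + 0}\right)^{2} + 2 \left(\frac{0 + 2}{-3 + 0}\right)^{3}}{L} = \frac{-7 + \frac{2}{-3} + \left(\frac{2}{-3}\right)^{2} + 2 \left(\frac{2}{-3}\right)^{3}}{L} = \frac{-7 + 2 \left(- \frac{1}{3}\right) + \left(2 \left(- \frac{1}{3}\right)\right)^{2} + 2 \left(2 \left(- \frac{1}{3}\right)\right)^{3}}{L} = \frac{-7 - \frac{2}{3} + \left(- \frac{2}{3}\right)^{2} + 2 \left(- \frac{2}{3}\right)^{3}}{L} = \frac{-7 - \frac{2}{3} + \frac{4}{9} + 2 \left(- \frac{8}{27}\right)}{L} = \frac{-7 - \frac{2}{3} + \frac{4}{9} - \frac{16}{27}}{L} = - \frac{211}{27 L}$)
$43 \cdot 43 a{\left(-6 \right)} = 43 \cdot 43 \left(- \frac{211}{27 \left(-6\right)}\right) = 1849 \left(\left(- \frac{211}{27}\right) \left(- \frac{1}{6}\right)\right) = 1849 \cdot \frac{211}{162} = \frac{390139}{162}$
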